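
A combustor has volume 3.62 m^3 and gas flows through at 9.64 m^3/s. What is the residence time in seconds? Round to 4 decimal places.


tau = V / Q_flow
tau = 3.62 / 9.64 = 0.3755 s


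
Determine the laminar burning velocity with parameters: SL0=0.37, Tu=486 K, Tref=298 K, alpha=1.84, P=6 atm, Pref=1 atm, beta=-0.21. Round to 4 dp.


SL = SL0 * (Tu/Tref)^alpha * (P/Pref)^beta
T ratio = 486/298 = 1.63087248
(T ratio)^alpha = 1.63087248^1.84 = 2.459534
(P/Pref)^beta = 6^(-0.21) = 0.686417
SL = 0.37 * 2.459534 * 0.686417 = 0.6247 m/s


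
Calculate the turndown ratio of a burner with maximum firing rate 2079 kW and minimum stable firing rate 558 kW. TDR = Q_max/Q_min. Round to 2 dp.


TDR = Q_max / Q_min
TDR = 2079 / 558 = 3.73


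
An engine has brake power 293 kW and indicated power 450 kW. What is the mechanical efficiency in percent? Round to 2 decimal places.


eta_mech = (BP / IP) * 100
Ratio = 293 / 450 = 0.6511
eta_mech = 0.6511 * 100 = 65.11%


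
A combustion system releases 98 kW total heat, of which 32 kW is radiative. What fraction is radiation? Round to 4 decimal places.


f_rad = Q_rad / Q_total
f_rad = 32 / 98 = 0.3265


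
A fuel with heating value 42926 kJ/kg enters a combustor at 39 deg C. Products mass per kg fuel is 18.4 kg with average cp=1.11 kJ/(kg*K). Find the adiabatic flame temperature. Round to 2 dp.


T_ad = T_in + Hc / (m_p * cp)
Denominator = 18.4 * 1.11 = 20.4240
Temperature rise = 42926 / 20.4240 = 2101.74 K
T_ad = 39 + 2101.74 = 2140.74 deg C


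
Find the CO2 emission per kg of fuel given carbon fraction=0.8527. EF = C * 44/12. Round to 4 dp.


EF = C_frac * (M_CO2 / M_C)
EF = 0.8527 * (44/12)
EF = 0.8527 * 3.666667 = 3.1266 kg_CO2/kg_fuel


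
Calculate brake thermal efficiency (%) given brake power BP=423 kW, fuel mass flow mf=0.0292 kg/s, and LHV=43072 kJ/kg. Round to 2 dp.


eta_BTE = (BP / (mf * LHV)) * 100
Denominator = 0.0292 * 43072 = 1257.7024 kW
eta_BTE = (423 / 1257.7024) * 100 = 33.63%


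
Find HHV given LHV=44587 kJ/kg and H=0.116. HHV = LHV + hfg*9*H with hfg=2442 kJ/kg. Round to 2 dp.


HHV = LHV + hfg * 9 * H
Water addition = 2442 * 9 * 0.116 = 2549.448 kJ/kg
HHV = 44587 + 2549.448 = 47136.45 kJ/kg


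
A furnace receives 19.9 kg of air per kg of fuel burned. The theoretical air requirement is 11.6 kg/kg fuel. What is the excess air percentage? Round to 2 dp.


Excess air = actual - stoichiometric = 19.9 - 11.6 = 8.30 kg/kg fuel
Excess air % = (excess / stoich) * 100 = (8.30 / 11.6) * 100 = 71.55%


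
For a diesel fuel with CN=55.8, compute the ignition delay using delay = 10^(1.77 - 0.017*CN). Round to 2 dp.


delay = 10^(1.77 - 0.017*CN)
Exponent = 1.77 - 0.017*55.8 = 0.8214
delay = 10^0.8214 = 6.63 ms


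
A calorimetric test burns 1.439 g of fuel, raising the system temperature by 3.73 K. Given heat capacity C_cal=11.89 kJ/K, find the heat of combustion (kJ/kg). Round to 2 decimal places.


Hc = C_cal * delta_T / m_fuel
Q_released = 11.89 * 3.73 = 44.3497 kJ
m_fuel = 1.439 g = 1.439/1000 kg = 0.001439 kg
Hc = 44.3497 / 0.001439 = 30819.81 kJ/kg


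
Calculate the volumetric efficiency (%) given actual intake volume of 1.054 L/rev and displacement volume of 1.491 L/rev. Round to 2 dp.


eta_v = (V_actual / V_disp) * 100
Ratio = 1.054 / 1.491 = 0.7069
eta_v = 0.7069 * 100 = 70.69%


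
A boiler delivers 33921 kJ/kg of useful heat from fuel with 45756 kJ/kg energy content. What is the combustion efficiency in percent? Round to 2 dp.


Efficiency = (Q_useful / Q_fuel) * 100
Efficiency = (33921 / 45756) * 100
Efficiency = 0.7413 * 100 = 74.13%


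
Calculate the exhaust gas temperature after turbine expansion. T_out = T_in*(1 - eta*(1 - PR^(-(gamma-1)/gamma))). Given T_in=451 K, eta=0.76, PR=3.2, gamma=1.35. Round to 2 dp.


T_out = T_in * (1 - eta * (1 - PR^(-(gamma-1)/gamma)))
Exponent = -(1.35-1)/1.35 = -0.25925926
PR^exp = 3.2^(-0.25925926) = 0.73966521
Factor = 1 - 0.76*(1 - 0.73966521) = 0.80214556
T_out = 451 * 0.80214556 = 361.77 K


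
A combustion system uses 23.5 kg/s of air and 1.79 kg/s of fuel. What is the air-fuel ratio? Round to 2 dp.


AFR = m_air / m_fuel
AFR = 23.5 / 1.79 = 13.13


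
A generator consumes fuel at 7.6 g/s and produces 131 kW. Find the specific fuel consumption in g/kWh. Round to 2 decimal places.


SFC = (mf / BP) * 3600
Rate = 7.6 / 131 = 0.058015 g/(s*kW)
SFC = 0.058015 * 3600 = 208.85 g/kWh


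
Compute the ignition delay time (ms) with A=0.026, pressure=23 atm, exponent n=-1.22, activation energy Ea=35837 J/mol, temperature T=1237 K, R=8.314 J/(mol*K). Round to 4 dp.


tau = A * P^n * exp(Ea/(R*T))
P^n = 23^(-1.22) = 0.02181183
Ea/(R*T) = 35837/(8.314*1237) = 3.484592
exp(Ea/(R*T)) = 32.609118
tau = 0.026 * 0.02181183 * 32.609118 = 0.0185 ms


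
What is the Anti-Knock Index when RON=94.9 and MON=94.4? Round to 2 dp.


AKI = (RON + MON) / 2
AKI = (94.9 + 94.4) / 2
AKI = 189.3 / 2 = 94.65


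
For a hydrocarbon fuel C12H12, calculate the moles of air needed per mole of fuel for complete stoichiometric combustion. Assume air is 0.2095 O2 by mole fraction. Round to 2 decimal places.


Balanced combustion: C12H12 + 15 O2 -> 12 CO2 + 6 H2O
O2 needed = C + H/4 = 12 + 12/4 = 15.00 moles
Air moles = O2 / 0.2095 = 15.00 / 0.2095 = 71.60 moles air


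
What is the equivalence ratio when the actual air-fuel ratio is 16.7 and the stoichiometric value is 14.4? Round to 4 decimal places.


phi = AFR_stoich / AFR_actual
phi = 14.4 / 16.7 = 0.8623


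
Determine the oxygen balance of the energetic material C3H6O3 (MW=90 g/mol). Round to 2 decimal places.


OB = -1600 * (2C + H/2 - O) / MW
Inner = 2*3 + 6/2 - 3 = 6.00
OB = -1600 * 6.00 / 90 = -106.67%


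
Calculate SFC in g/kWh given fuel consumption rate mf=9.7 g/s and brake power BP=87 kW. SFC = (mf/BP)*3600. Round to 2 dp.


SFC = (mf / BP) * 3600
Rate = 9.7 / 87 = 0.111494 g/(s*kW)
SFC = 0.111494 * 3600 = 401.38 g/kWh


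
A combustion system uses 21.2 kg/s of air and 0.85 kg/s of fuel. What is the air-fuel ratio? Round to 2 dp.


AFR = m_air / m_fuel
AFR = 21.2 / 0.85 = 24.94


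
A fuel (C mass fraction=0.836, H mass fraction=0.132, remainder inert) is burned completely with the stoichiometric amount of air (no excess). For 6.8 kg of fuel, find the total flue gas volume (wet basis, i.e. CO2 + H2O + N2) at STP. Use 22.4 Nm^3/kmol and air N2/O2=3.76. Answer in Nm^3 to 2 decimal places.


Per kg fuel: CO2 = (C/12 kmol)*22.4 = (0.836/12)*22.4 = 1.56053 Nm^3
Per kg fuel: H2O = (H/2 kmol)*22.4 = (0.132/2)*22.4 = 1.47840 Nm^3
O2 needed per kg fuel = C/12 + H/4 = 0.836/12 + 0.132/4 = 0.10266667 kmol
Per kg fuel: N2 = O2*3.76*22.4 = 0.10266667*3.76*22.4 = 8.64700 Nm^3
Total per kg = 1.56053 + 1.47840 + 8.64700 = 11.68593 Nm^3
Total = 11.68593 * 6.8 = 79.46 Nm^3


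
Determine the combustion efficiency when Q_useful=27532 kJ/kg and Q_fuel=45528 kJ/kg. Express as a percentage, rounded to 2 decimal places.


Efficiency = (Q_useful / Q_fuel) * 100
Efficiency = (27532 / 45528) * 100
Efficiency = 0.6047 * 100 = 60.47%


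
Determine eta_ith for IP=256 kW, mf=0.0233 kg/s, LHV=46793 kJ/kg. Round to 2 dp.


eta_ith = (IP / (mf * LHV)) * 100
Denominator = 0.0233 * 46793 = 1090.2769 kW
eta_ith = (256 / 1090.2769) * 100 = 23.48%


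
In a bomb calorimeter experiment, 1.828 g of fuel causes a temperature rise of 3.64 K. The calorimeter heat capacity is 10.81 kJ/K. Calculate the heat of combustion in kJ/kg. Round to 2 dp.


Hc = C_cal * delta_T / m_fuel
Q_released = 10.81 * 3.64 = 39.3484 kJ
m_fuel = 1.828 g = 1.828/1000 kg = 0.001828 kg
Hc = 39.3484 / 0.001828 = 21525.38 kJ/kg


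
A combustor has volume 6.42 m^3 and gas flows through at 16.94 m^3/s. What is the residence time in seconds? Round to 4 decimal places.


tau = V / Q_flow
tau = 6.42 / 16.94 = 0.3790 s


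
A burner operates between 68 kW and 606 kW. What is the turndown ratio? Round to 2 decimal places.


TDR = Q_max / Q_min
TDR = 606 / 68 = 8.91


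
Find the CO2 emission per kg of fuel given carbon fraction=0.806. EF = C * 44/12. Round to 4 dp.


EF = C_frac * (M_CO2 / M_C)
EF = 0.806 * (44/12)
EF = 0.806 * 3.666667 = 2.9553 kg_CO2/kg_fuel


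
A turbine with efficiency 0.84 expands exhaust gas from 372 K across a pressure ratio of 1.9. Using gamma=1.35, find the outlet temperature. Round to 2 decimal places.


T_out = T_in * (1 - eta * (1 - PR^(-(gamma-1)/gamma)))
Exponent = -(1.35-1)/1.35 = -0.25925926
PR^exp = 1.9^(-0.25925926) = 0.84670193
Factor = 1 - 0.84*(1 - 0.84670193) = 0.87122962
T_out = 372 * 0.87122962 = 324.10 K


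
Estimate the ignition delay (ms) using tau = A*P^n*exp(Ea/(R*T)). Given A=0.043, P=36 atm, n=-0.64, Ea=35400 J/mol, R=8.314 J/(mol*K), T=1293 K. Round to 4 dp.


tau = A * P^n * exp(Ea/(R*T))
P^n = 36^(-0.64) = 0.10091748
Ea/(R*T) = 35400/(8.314*1293) = 3.293023
exp(Ea/(R*T)) = 26.924123
tau = 0.043 * 0.10091748 * 26.924123 = 0.1168 ms


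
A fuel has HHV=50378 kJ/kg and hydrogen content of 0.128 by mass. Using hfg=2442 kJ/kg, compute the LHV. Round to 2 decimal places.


LHV = HHV - hfg * 9 * H
Water correction = 2442 * 9 * 0.128 = 2813.184 kJ/kg
LHV = 50378 - 2813.184 = 47564.82 kJ/kg


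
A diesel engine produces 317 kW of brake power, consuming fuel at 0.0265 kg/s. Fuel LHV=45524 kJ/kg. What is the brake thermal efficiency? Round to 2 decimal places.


eta_BTE = (BP / (mf * LHV)) * 100
Denominator = 0.0265 * 45524 = 1206.3860 kW
eta_BTE = (317 / 1206.3860) * 100 = 26.28%


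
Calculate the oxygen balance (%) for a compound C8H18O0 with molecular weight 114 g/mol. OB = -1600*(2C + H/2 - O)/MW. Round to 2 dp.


OB = -1600 * (2C + H/2 - O) / MW
Inner = 2*8 + 18/2 - 0 = 25.00
OB = -1600 * 25.00 / 114 = -350.88%


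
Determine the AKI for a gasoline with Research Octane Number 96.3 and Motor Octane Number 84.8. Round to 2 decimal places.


AKI = (RON + MON) / 2
AKI = (96.3 + 84.8) / 2
AKI = 181.1 / 2 = 90.55


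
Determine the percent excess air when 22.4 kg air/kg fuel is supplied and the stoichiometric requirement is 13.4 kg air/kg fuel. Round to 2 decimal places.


Excess air = actual - stoichiometric = 22.4 - 13.4 = 9.00 kg/kg fuel
Excess air % = (excess / stoich) * 100 = (9.00 / 13.4) * 100 = 67.16%


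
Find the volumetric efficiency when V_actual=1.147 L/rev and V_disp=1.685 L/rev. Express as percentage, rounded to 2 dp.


eta_v = (V_actual / V_disp) * 100
Ratio = 1.147 / 1.685 = 0.6807
eta_v = 0.6807 * 100 = 68.07%


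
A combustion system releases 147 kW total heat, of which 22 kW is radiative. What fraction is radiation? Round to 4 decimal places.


f_rad = Q_rad / Q_total
f_rad = 22 / 147 = 0.1497


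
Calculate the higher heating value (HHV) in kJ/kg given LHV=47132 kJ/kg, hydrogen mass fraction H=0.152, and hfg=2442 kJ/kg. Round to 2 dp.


HHV = LHV + hfg * 9 * H
Water addition = 2442 * 9 * 0.152 = 3340.656 kJ/kg
HHV = 47132 + 3340.656 = 50472.66 kJ/kg


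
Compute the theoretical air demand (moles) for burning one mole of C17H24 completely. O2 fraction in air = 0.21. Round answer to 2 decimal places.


Balanced combustion: C17H24 + 23 O2 -> 17 CO2 + 12 H2O
O2 needed = C + H/4 = 17 + 24/4 = 23.00 moles
Air moles = O2 / 0.21 = 23.00 / 0.21 = 109.52 moles air


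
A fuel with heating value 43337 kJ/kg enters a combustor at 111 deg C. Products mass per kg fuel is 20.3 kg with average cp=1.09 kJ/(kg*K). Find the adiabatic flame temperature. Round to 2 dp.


T_ad = T_in + Hc / (m_p * cp)
Denominator = 20.3 * 1.09 = 22.1270
Temperature rise = 43337 / 22.1270 = 1958.56 K
T_ad = 111 + 1958.56 = 2069.56 deg C


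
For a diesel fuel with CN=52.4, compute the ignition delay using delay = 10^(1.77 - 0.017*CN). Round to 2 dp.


delay = 10^(1.77 - 0.017*CN)
Exponent = 1.77 - 0.017*52.4 = 0.8792
delay = 10^0.8792 = 7.57 ms


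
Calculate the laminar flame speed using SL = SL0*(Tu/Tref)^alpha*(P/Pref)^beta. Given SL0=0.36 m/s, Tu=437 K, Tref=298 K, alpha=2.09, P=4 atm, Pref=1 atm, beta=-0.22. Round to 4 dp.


SL = SL0 * (Tu/Tref)^alpha * (P/Pref)^beta
T ratio = 437/298 = 1.46644295
(T ratio)^alpha = 1.46644295^2.09 = 2.225841
(P/Pref)^beta = 4^(-0.22) = 0.737135
SL = 0.36 * 2.225841 * 0.737135 = 0.5907 m/s


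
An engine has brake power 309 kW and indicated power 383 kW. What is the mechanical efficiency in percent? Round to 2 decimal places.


eta_mech = (BP / IP) * 100
Ratio = 309 / 383 = 0.8068
eta_mech = 0.8068 * 100 = 80.68%


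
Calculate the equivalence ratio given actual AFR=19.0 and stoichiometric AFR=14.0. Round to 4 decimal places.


phi = AFR_stoich / AFR_actual
phi = 14.0 / 19.0 = 0.7368


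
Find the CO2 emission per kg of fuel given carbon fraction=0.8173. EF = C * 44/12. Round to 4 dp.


EF = C_frac * (M_CO2 / M_C)
EF = 0.8173 * (44/12)
EF = 0.8173 * 3.666667 = 2.9968 kg_CO2/kg_fuel


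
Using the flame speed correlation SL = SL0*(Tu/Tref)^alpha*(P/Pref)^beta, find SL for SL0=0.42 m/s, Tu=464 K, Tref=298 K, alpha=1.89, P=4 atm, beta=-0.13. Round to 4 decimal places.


SL = SL0 * (Tu/Tref)^alpha * (P/Pref)^beta
T ratio = 464/298 = 1.55704698
(T ratio)^alpha = 1.55704698^1.89 = 2.309140
(P/Pref)^beta = 4^(-0.13) = 0.835088
SL = 0.42 * 2.309140 * 0.835088 = 0.8099 m/s


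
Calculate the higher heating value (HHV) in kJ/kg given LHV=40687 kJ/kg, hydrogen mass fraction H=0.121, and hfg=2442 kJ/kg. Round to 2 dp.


HHV = LHV + hfg * 9 * H
Water addition = 2442 * 9 * 0.121 = 2659.338 kJ/kg
HHV = 40687 + 2659.338 = 43346.34 kJ/kg


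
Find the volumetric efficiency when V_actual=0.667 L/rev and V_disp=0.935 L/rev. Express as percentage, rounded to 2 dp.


eta_v = (V_actual / V_disp) * 100
Ratio = 0.667 / 0.935 = 0.7134
eta_v = 0.7134 * 100 = 71.34%


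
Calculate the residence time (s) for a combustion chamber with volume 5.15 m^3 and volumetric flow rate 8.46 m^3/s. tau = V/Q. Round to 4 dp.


tau = V / Q_flow
tau = 5.15 / 8.46 = 0.6087 s


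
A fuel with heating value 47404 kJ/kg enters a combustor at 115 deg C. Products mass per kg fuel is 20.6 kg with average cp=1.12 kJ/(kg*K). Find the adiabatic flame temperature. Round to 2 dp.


T_ad = T_in + Hc / (m_p * cp)
Denominator = 20.6 * 1.12 = 23.0720
Temperature rise = 47404 / 23.0720 = 2054.61 K
T_ad = 115 + 2054.61 = 2169.61 deg C


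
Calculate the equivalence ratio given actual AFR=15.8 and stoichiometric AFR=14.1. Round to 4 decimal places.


phi = AFR_stoich / AFR_actual
phi = 14.1 / 15.8 = 0.8924


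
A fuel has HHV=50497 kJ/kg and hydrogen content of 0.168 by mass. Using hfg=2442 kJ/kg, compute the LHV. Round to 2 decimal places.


LHV = HHV - hfg * 9 * H
Water correction = 2442 * 9 * 0.168 = 3692.304 kJ/kg
LHV = 50497 - 3692.304 = 46804.70 kJ/kg


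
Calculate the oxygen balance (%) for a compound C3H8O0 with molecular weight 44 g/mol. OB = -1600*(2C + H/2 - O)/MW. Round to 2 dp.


OB = -1600 * (2C + H/2 - O) / MW
Inner = 2*3 + 8/2 - 0 = 10.00
OB = -1600 * 10.00 / 44 = -363.64%


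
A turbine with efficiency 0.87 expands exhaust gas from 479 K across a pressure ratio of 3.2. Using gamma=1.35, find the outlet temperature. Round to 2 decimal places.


T_out = T_in * (1 - eta * (1 - PR^(-(gamma-1)/gamma)))
Exponent = -(1.35-1)/1.35 = -0.25925926
PR^exp = 3.2^(-0.25925926) = 0.73966521
Factor = 1 - 0.87*(1 - 0.73966521) = 0.77350873
T_out = 479 * 0.77350873 = 370.51 K


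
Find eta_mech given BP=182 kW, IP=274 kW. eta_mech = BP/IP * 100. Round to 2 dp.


eta_mech = (BP / IP) * 100
Ratio = 182 / 274 = 0.6642
eta_mech = 0.6642 * 100 = 66.42%


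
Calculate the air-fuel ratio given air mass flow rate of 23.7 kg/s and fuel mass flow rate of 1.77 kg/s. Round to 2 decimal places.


AFR = m_air / m_fuel
AFR = 23.7 / 1.77 = 13.39


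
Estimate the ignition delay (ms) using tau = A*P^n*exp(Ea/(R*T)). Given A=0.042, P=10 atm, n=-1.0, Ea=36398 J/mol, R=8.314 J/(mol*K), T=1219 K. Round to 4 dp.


tau = A * P^n * exp(Ea/(R*T))
P^n = 10^(-1.0) = 0.10000000
Ea/(R*T) = 36398/(8.314*1219) = 3.591400
exp(Ea/(R*T)) = 36.284844
tau = 0.042 * 0.10000000 * 36.284844 = 0.1524 ms


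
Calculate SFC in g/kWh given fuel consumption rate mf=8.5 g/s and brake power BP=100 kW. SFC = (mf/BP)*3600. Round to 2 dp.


SFC = (mf / BP) * 3600
Rate = 8.5 / 100 = 0.085000 g/(s*kW)
SFC = 0.085000 * 3600 = 306.00 g/kWh


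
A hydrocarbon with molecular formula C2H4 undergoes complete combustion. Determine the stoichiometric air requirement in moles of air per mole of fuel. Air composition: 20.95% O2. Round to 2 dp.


Balanced combustion: C2H4 + 3 O2 -> 2 CO2 + 2 H2O
O2 needed = C + H/4 = 2 + 4/4 = 3.00 moles
Air moles = O2 / 0.2095 = 3.00 / 0.2095 = 14.32 moles air


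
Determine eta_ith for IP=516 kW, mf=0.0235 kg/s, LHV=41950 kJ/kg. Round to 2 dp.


eta_ith = (IP / (mf * LHV)) * 100
Denominator = 0.0235 * 41950 = 985.8250 kW
eta_ith = (516 / 985.8250) * 100 = 52.34%


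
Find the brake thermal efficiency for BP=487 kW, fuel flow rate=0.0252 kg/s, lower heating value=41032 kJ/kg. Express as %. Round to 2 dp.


eta_BTE = (BP / (mf * LHV)) * 100
Denominator = 0.0252 * 41032 = 1034.0064 kW
eta_BTE = (487 / 1034.0064) * 100 = 47.10%


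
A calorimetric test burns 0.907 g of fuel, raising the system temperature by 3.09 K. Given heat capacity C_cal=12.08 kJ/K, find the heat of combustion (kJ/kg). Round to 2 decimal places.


Hc = C_cal * delta_T / m_fuel
Q_released = 12.08 * 3.09 = 37.3272 kJ
m_fuel = 0.907 g = 0.907/1000 kg = 0.000907 kg
Hc = 37.3272 / 0.000907 = 41154.58 kJ/kg


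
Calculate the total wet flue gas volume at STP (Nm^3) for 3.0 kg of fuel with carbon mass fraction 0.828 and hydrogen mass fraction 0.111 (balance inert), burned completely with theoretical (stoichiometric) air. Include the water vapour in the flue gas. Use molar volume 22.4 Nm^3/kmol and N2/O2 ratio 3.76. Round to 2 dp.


Per kg fuel: CO2 = (C/12 kmol)*22.4 = (0.828/12)*22.4 = 1.54560 Nm^3
Per kg fuel: H2O = (H/2 kmol)*22.4 = (0.111/2)*22.4 = 1.24320 Nm^3
O2 needed per kg fuel = C/12 + H/4 = 0.828/12 + 0.111/4 = 0.09675000 kmol
Per kg fuel: N2 = O2*3.76*22.4 = 0.09675000*3.76*22.4 = 8.14867 Nm^3
Total per kg = 1.54560 + 1.24320 + 8.14867 = 10.93747 Nm^3
Total = 10.93747 * 3.0 = 32.81 Nm^3


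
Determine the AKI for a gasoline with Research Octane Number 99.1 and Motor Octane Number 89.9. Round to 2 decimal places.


AKI = (RON + MON) / 2
AKI = (99.1 + 89.9) / 2
AKI = 189.0 / 2 = 94.50


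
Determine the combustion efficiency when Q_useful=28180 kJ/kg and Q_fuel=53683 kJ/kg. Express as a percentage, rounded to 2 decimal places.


Efficiency = (Q_useful / Q_fuel) * 100
Efficiency = (28180 / 53683) * 100
Efficiency = 0.5249 * 100 = 52.49%


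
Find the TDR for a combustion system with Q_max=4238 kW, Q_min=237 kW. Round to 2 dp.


TDR = Q_max / Q_min
TDR = 4238 / 237 = 17.88


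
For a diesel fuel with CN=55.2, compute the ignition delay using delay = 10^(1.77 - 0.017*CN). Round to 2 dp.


delay = 10^(1.77 - 0.017*CN)
Exponent = 1.77 - 0.017*55.2 = 0.8316
delay = 10^0.8316 = 6.79 ms


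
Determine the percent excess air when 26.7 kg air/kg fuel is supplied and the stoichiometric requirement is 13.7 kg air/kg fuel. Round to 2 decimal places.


Excess air = actual - stoichiometric = 26.7 - 13.7 = 13.00 kg/kg fuel
Excess air % = (excess / stoich) * 100 = (13.00 / 13.7) * 100 = 94.89%


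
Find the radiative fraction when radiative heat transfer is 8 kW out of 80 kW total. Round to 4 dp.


f_rad = Q_rad / Q_total
f_rad = 8 / 80 = 0.1000


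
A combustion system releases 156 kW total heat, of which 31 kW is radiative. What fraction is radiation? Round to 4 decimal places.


f_rad = Q_rad / Q_total
f_rad = 31 / 156 = 0.1987


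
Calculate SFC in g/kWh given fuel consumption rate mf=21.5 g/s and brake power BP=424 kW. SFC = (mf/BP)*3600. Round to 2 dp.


SFC = (mf / BP) * 3600
Rate = 21.5 / 424 = 0.050708 g/(s*kW)
SFC = 0.050708 * 3600 = 182.55 g/kWh


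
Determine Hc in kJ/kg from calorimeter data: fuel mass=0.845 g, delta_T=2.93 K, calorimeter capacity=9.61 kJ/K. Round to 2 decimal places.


Hc = C_cal * delta_T / m_fuel
Q_released = 9.61 * 2.93 = 28.1573 kJ
m_fuel = 0.845 g = 0.845/1000 kg = 0.000845 kg
Hc = 28.1573 / 0.000845 = 33322.25 kJ/kg


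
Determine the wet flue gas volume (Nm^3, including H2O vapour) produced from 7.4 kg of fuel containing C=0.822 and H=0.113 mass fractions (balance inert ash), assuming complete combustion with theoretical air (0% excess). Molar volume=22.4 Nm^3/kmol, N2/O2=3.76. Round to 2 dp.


Per kg fuel: CO2 = (C/12 kmol)*22.4 = (0.822/12)*22.4 = 1.53440 Nm^3
Per kg fuel: H2O = (H/2 kmol)*22.4 = (0.113/2)*22.4 = 1.26560 Nm^3
O2 needed per kg fuel = C/12 + H/4 = 0.822/12 + 0.113/4 = 0.09675000 kmol
Per kg fuel: N2 = O2*3.76*22.4 = 0.09675000*3.76*22.4 = 8.14867 Nm^3
Total per kg = 1.53440 + 1.26560 + 8.14867 = 10.94867 Nm^3
Total = 10.94867 * 7.4 = 81.02 Nm^3


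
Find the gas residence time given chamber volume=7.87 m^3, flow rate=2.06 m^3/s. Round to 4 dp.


tau = V / Q_flow
tau = 7.87 / 2.06 = 3.8204 s


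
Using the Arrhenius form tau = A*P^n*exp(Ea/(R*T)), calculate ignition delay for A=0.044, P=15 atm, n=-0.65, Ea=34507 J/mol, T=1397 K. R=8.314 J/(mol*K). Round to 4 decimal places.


tau = A * P^n * exp(Ea/(R*T))
P^n = 15^(-0.65) = 0.17200485
Ea/(R*T) = 34507/(8.314*1397) = 2.970987
exp(Ea/(R*T)) = 19.511171
tau = 0.044 * 0.17200485 * 19.511171 = 0.1477 ms


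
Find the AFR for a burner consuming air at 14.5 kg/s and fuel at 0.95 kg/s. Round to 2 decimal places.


AFR = m_air / m_fuel
AFR = 14.5 / 0.95 = 15.26


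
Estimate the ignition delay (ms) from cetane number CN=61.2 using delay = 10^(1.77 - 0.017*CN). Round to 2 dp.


delay = 10^(1.77 - 0.017*CN)
Exponent = 1.77 - 0.017*61.2 = 0.7296
delay = 10^0.7296 = 5.37 ms


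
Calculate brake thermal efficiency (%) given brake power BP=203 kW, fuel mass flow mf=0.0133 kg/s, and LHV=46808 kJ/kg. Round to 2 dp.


eta_BTE = (BP / (mf * LHV)) * 100
Denominator = 0.0133 * 46808 = 622.5464 kW
eta_BTE = (203 / 622.5464) * 100 = 32.61%


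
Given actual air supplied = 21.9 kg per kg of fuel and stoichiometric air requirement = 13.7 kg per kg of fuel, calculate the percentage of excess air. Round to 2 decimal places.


Excess air = actual - stoichiometric = 21.9 - 13.7 = 8.20 kg/kg fuel
Excess air % = (excess / stoich) * 100 = (8.20 / 13.7) * 100 = 59.85%


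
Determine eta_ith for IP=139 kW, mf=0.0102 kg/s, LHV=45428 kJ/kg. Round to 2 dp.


eta_ith = (IP / (mf * LHV)) * 100
Denominator = 0.0102 * 45428 = 463.3656 kW
eta_ith = (139 / 463.3656) * 100 = 30.00%


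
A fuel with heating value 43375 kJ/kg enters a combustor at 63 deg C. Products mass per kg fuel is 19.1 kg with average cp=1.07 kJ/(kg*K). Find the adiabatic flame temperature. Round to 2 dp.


T_ad = T_in + Hc / (m_p * cp)
Denominator = 19.1 * 1.07 = 20.4370
Temperature rise = 43375 / 20.4370 = 2122.38 K
T_ad = 63 + 2122.38 = 2185.38 deg C


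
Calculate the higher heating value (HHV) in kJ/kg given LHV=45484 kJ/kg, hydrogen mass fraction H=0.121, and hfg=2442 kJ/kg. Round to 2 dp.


HHV = LHV + hfg * 9 * H
Water addition = 2442 * 9 * 0.121 = 2659.338 kJ/kg
HHV = 45484 + 2659.338 = 48143.34 kJ/kg


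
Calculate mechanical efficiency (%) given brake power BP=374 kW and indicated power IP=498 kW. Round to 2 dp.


eta_mech = (BP / IP) * 100
Ratio = 374 / 498 = 0.7510
eta_mech = 0.7510 * 100 = 75.10%


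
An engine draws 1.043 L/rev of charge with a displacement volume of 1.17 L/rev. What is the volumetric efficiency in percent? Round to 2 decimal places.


eta_v = (V_actual / V_disp) * 100
Ratio = 1.043 / 1.17 = 0.8915
eta_v = 0.8915 * 100 = 89.15%


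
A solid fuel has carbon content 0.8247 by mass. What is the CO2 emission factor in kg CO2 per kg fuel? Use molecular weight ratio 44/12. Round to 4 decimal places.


EF = C_frac * (M_CO2 / M_C)
EF = 0.8247 * (44/12)
EF = 0.8247 * 3.666667 = 3.0239 kg_CO2/kg_fuel


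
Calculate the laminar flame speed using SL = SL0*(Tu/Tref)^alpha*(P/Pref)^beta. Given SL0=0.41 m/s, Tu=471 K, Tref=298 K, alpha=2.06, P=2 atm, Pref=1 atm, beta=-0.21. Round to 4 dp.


SL = SL0 * (Tu/Tref)^alpha * (P/Pref)^beta
T ratio = 471/298 = 1.58053691
(T ratio)^alpha = 1.58053691^2.06 = 2.567660
(P/Pref)^beta = 2^(-0.21) = 0.864537
SL = 0.41 * 2.567660 * 0.864537 = 0.9101 m/s


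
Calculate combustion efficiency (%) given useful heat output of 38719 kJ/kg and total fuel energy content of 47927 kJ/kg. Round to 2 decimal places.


Efficiency = (Q_useful / Q_fuel) * 100
Efficiency = (38719 / 47927) * 100
Efficiency = 0.8079 * 100 = 80.79%


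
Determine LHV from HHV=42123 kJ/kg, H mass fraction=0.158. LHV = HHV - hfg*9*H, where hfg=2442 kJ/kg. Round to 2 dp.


LHV = HHV - hfg * 9 * H
Water correction = 2442 * 9 * 0.158 = 3472.524 kJ/kg
LHV = 42123 - 3472.524 = 38650.48 kJ/kg


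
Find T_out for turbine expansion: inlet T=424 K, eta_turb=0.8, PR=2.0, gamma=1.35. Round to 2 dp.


T_out = T_in * (1 - eta * (1 - PR^(-(gamma-1)/gamma)))
Exponent = -(1.35-1)/1.35 = -0.25925926
PR^exp = 2.0^(-0.25925926) = 0.83551680
Factor = 1 - 0.8*(1 - 0.83551680) = 0.86841344
T_out = 424 * 0.86841344 = 368.21 K


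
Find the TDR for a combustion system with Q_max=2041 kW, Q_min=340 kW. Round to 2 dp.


TDR = Q_max / Q_min
TDR = 2041 / 340 = 6.00


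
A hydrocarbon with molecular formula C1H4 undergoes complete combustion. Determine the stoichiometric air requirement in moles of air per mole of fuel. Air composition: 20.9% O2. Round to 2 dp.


Balanced combustion: C1H4 + 2 O2 -> 1 CO2 + 2 H2O
O2 needed = C + H/4 = 1 + 4/4 = 2.00 moles
Air moles = O2 / 0.209 = 2.00 / 0.209 = 9.57 moles air


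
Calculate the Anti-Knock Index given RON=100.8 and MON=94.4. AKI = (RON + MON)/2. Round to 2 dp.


AKI = (RON + MON) / 2
AKI = (100.8 + 94.4) / 2
AKI = 195.2 / 2 = 97.60


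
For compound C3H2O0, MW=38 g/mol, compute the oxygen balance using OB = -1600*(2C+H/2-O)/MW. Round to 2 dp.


OB = -1600 * (2C + H/2 - O) / MW
Inner = 2*3 + 2/2 - 0 = 7.00
OB = -1600 * 7.00 / 38 = -294.74%


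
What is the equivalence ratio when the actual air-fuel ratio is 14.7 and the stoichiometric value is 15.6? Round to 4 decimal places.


phi = AFR_stoich / AFR_actual
phi = 15.6 / 14.7 = 1.0612


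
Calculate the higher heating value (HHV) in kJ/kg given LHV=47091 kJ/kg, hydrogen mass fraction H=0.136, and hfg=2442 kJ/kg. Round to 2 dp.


HHV = LHV + hfg * 9 * H
Water addition = 2442 * 9 * 0.136 = 2989.008 kJ/kg
HHV = 47091 + 2989.008 = 50080.01 kJ/kg


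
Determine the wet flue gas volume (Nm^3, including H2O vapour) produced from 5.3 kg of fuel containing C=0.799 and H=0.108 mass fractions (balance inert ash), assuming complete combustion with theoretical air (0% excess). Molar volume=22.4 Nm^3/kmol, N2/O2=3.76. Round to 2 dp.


Per kg fuel: CO2 = (C/12 kmol)*22.4 = (0.799/12)*22.4 = 1.49147 Nm^3
Per kg fuel: H2O = (H/2 kmol)*22.4 = (0.108/2)*22.4 = 1.20960 Nm^3
O2 needed per kg fuel = C/12 + H/4 = 0.799/12 + 0.108/4 = 0.09358333 kmol
Per kg fuel: N2 = O2*3.76*22.4 = 0.09358333*3.76*22.4 = 7.88196 Nm^3
Total per kg = 1.49147 + 1.20960 + 7.88196 = 10.58303 Nm^3
Total = 10.58303 * 5.3 = 56.09 Nm^3


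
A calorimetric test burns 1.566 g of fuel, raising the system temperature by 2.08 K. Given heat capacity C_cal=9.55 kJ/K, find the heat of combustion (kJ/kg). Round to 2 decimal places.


Hc = C_cal * delta_T / m_fuel
Q_released = 9.55 * 2.08 = 19.8640 kJ
m_fuel = 1.566 g = 1.566/1000 kg = 0.001566 kg
Hc = 19.8640 / 0.001566 = 12684.55 kJ/kg


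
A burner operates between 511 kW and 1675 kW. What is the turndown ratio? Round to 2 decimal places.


TDR = Q_max / Q_min
TDR = 1675 / 511 = 3.28


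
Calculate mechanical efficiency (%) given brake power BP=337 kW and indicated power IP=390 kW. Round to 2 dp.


eta_mech = (BP / IP) * 100
Ratio = 337 / 390 = 0.8641
eta_mech = 0.8641 * 100 = 86.41%


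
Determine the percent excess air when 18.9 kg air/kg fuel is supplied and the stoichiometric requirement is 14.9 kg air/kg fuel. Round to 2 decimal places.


Excess air = actual - stoichiometric = 18.9 - 14.9 = 4.00 kg/kg fuel
Excess air % = (excess / stoich) * 100 = (4.00 / 14.9) * 100 = 26.85%


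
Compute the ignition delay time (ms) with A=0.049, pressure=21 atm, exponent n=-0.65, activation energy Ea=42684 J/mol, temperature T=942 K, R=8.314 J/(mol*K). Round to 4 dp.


tau = A * P^n * exp(Ea/(R*T))
P^n = 21^(-0.65) = 0.13821573
Ea/(R*T) = 42684/(8.314*942) = 5.450096
exp(Ea/(R*T)) = 232.780617
tau = 0.049 * 0.13821573 * 232.780617 = 1.5765 ms


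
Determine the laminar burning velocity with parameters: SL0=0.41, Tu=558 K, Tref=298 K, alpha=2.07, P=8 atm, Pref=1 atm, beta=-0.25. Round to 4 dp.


SL = SL0 * (Tu/Tref)^alpha * (P/Pref)^beta
T ratio = 558/298 = 1.87248322
(T ratio)^alpha = 1.87248322^2.07 = 3.663575
(P/Pref)^beta = 8^(-0.25) = 0.594604
SL = 0.41 * 3.663575 * 0.594604 = 0.8931 m/s


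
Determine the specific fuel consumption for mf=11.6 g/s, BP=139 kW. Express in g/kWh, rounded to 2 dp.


SFC = (mf / BP) * 3600
Rate = 11.6 / 139 = 0.083453 g/(s*kW)
SFC = 0.083453 * 3600 = 300.43 g/kWh


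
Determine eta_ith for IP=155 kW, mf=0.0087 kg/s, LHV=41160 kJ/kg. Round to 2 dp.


eta_ith = (IP / (mf * LHV)) * 100
Denominator = 0.0087 * 41160 = 358.0920 kW
eta_ith = (155 / 358.0920) * 100 = 43.28%


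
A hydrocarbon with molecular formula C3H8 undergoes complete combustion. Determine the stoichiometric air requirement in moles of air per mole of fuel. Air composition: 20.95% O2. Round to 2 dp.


Balanced combustion: C3H8 + 5 O2 -> 3 CO2 + 4 H2O
O2 needed = C + H/4 = 3 + 8/4 = 5.00 moles
Air moles = O2 / 0.2095 = 5.00 / 0.2095 = 23.87 moles air


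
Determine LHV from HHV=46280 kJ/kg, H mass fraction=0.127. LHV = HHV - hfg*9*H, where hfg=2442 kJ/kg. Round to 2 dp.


LHV = HHV - hfg * 9 * H
Water correction = 2442 * 9 * 0.127 = 2791.206 kJ/kg
LHV = 46280 - 2791.206 = 43488.79 kJ/kg


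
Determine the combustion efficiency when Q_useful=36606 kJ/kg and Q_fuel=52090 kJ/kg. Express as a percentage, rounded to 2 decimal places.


Efficiency = (Q_useful / Q_fuel) * 100
Efficiency = (36606 / 52090) * 100
Efficiency = 0.7027 * 100 = 70.27%


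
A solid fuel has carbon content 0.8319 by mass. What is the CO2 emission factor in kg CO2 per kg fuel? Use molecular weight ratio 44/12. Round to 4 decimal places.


EF = C_frac * (M_CO2 / M_C)
EF = 0.8319 * (44/12)
EF = 0.8319 * 3.666667 = 3.0503 kg_CO2/kg_fuel


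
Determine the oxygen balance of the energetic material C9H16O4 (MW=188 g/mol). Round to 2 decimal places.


OB = -1600 * (2C + H/2 - O) / MW
Inner = 2*9 + 16/2 - 4 = 22.00
OB = -1600 * 22.00 / 188 = -187.23%


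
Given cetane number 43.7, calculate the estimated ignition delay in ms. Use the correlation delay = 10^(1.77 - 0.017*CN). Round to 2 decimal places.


delay = 10^(1.77 - 0.017*CN)
Exponent = 1.77 - 0.017*43.7 = 1.0271
delay = 10^1.0271 = 10.64 ms


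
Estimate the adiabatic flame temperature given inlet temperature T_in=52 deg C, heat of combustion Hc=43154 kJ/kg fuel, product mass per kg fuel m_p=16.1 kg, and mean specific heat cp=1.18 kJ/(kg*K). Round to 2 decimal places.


T_ad = T_in + Hc / (m_p * cp)
Denominator = 16.1 * 1.18 = 18.9980
Temperature rise = 43154 / 18.9980 = 2271.50 K
T_ad = 52 + 2271.50 = 2323.50 deg C


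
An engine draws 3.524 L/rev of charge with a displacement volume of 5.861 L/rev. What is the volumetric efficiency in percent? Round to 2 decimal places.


eta_v = (V_actual / V_disp) * 100
Ratio = 3.524 / 5.861 = 0.6013
eta_v = 0.6013 * 100 = 60.13%


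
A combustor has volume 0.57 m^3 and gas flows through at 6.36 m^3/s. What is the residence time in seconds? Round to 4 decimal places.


tau = V / Q_flow
tau = 0.57 / 6.36 = 0.0896 s


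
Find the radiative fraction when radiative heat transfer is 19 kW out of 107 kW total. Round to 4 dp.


f_rad = Q_rad / Q_total
f_rad = 19 / 107 = 0.1776


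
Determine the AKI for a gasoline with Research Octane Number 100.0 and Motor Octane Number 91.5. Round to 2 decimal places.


AKI = (RON + MON) / 2
AKI = (100.0 + 91.5) / 2
AKI = 191.5 / 2 = 95.75


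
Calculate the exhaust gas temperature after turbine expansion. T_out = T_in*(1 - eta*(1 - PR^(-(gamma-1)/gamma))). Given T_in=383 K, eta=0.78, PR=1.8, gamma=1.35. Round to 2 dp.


T_out = T_in * (1 - eta * (1 - PR^(-(gamma-1)/gamma)))
Exponent = -(1.35-1)/1.35 = -0.25925926
PR^exp = 1.8^(-0.25925926) = 0.85865408
Factor = 1 - 0.78*(1 - 0.85865408) = 0.88975018
T_out = 383 * 0.88975018 = 340.77 K


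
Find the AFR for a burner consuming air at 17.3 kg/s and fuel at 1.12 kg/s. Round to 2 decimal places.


AFR = m_air / m_fuel
AFR = 17.3 / 1.12 = 15.45


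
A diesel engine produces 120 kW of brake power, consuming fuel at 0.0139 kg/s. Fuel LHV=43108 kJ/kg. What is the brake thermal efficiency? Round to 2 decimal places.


eta_BTE = (BP / (mf * LHV)) * 100
Denominator = 0.0139 * 43108 = 599.2012 kW
eta_BTE = (120 / 599.2012) * 100 = 20.03%


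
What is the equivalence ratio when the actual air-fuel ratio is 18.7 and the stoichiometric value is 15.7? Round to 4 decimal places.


phi = AFR_stoich / AFR_actual
phi = 15.7 / 18.7 = 0.8396


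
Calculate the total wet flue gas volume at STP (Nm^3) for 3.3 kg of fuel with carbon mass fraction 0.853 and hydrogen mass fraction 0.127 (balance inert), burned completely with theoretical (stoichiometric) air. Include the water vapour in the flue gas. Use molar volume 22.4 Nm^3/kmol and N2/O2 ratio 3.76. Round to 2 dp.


Per kg fuel: CO2 = (C/12 kmol)*22.4 = (0.853/12)*22.4 = 1.59227 Nm^3
Per kg fuel: H2O = (H/2 kmol)*22.4 = (0.127/2)*22.4 = 1.42240 Nm^3
O2 needed per kg fuel = C/12 + H/4 = 0.853/12 + 0.127/4 = 0.10283333 kmol
Per kg fuel: N2 = O2*3.76*22.4 = 0.10283333*3.76*22.4 = 8.66103 Nm^3
Total per kg = 1.59227 + 1.42240 + 8.66103 = 11.67570 Nm^3
Total = 11.67570 * 3.3 = 38.53 Nm^3


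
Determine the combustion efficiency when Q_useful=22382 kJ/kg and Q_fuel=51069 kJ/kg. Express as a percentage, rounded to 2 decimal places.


Efficiency = (Q_useful / Q_fuel) * 100
Efficiency = (22382 / 51069) * 100
Efficiency = 0.4383 * 100 = 43.83%


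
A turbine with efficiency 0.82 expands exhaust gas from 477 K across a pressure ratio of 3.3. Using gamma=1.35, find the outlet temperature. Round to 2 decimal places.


T_out = T_in * (1 - eta * (1 - PR^(-(gamma-1)/gamma)))
Exponent = -(1.35-1)/1.35 = -0.25925926
PR^exp = 3.3^(-0.25925926) = 0.73378775
Factor = 1 - 0.82*(1 - 0.73378775) = 0.78170596
T_out = 477 * 0.78170596 = 372.87 K


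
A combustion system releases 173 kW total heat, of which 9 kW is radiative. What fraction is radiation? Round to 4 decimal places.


f_rad = Q_rad / Q_total
f_rad = 9 / 173 = 0.0520


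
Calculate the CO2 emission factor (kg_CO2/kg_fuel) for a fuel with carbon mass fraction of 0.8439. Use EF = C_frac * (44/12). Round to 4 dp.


EF = C_frac * (M_CO2 / M_C)
EF = 0.8439 * (44/12)
EF = 0.8439 * 3.666667 = 3.0943 kg_CO2/kg_fuel


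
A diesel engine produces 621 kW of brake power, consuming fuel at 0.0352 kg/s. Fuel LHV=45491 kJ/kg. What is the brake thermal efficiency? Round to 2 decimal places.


eta_BTE = (BP / (mf * LHV)) * 100
Denominator = 0.0352 * 45491 = 1601.2832 kW
eta_BTE = (621 / 1601.2832) * 100 = 38.78%


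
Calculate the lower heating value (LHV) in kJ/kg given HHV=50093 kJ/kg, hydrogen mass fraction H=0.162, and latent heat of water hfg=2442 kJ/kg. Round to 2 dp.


LHV = HHV - hfg * 9 * H
Water correction = 2442 * 9 * 0.162 = 3560.436 kJ/kg
LHV = 50093 - 3560.436 = 46532.56 kJ/kg


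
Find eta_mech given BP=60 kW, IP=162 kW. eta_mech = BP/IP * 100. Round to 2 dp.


eta_mech = (BP / IP) * 100
Ratio = 60 / 162 = 0.3704
eta_mech = 0.3704 * 100 = 37.04%


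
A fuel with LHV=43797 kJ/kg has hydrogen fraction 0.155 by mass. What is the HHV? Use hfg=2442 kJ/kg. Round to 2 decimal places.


HHV = LHV + hfg * 9 * H
Water addition = 2442 * 9 * 0.155 = 3406.590 kJ/kg
HHV = 43797 + 3406.590 = 47203.59 kJ/kg


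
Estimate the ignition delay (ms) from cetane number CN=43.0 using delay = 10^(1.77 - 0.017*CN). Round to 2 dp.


delay = 10^(1.77 - 0.017*CN)
Exponent = 1.77 - 0.017*43.0 = 1.0390
delay = 10^1.0390 = 10.94 ms


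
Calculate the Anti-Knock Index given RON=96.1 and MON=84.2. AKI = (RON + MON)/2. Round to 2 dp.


AKI = (RON + MON) / 2
AKI = (96.1 + 84.2) / 2
AKI = 180.3 / 2 = 90.15


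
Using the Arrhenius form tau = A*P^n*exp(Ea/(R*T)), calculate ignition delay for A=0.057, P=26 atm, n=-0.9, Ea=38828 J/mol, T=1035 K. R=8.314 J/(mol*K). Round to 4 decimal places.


tau = A * P^n * exp(Ea/(R*T))
P^n = 26^(-0.9) = 0.05327506
Ea/(R*T) = 38828/(8.314*1035) = 4.512266
exp(Ea/(R*T)) = 91.128041
tau = 0.057 * 0.05327506 * 91.128041 = 0.2767 ms


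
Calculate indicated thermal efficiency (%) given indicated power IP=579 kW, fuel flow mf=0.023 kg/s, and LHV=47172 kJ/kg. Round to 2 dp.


eta_ith = (IP / (mf * LHV)) * 100
Denominator = 0.023 * 47172 = 1084.9560 kW
eta_ith = (579 / 1084.9560) * 100 = 53.37%


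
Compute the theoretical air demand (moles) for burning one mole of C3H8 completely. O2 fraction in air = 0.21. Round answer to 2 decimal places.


Balanced combustion: C3H8 + 5 O2 -> 3 CO2 + 4 H2O
O2 needed = C + H/4 = 3 + 8/4 = 5.00 moles
Air moles = O2 / 0.21 = 5.00 / 0.21 = 23.81 moles air


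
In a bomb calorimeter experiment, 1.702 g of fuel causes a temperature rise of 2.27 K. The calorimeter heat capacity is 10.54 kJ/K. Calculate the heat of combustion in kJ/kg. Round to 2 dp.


Hc = C_cal * delta_T / m_fuel
Q_released = 10.54 * 2.27 = 23.9258 kJ
m_fuel = 1.702 g = 1.702/1000 kg = 0.001702 kg
Hc = 23.9258 / 0.001702 = 14057.46 kJ/kg


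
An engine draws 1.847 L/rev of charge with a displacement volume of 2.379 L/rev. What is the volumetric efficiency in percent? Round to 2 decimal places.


eta_v = (V_actual / V_disp) * 100
Ratio = 1.847 / 2.379 = 0.7764
eta_v = 0.7764 * 100 = 77.64%


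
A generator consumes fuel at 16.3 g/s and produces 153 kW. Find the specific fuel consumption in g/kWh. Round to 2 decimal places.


SFC = (mf / BP) * 3600
Rate = 16.3 / 153 = 0.106536 g/(s*kW)
SFC = 0.106536 * 3600 = 383.53 g/kWh


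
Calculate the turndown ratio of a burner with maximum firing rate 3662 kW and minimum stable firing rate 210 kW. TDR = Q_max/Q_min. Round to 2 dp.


TDR = Q_max / Q_min
TDR = 3662 / 210 = 17.44


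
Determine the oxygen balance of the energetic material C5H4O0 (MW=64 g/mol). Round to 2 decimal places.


OB = -1600 * (2C + H/2 - O) / MW
Inner = 2*5 + 4/2 - 0 = 12.00
OB = -1600 * 12.00 / 64 = -300.00%


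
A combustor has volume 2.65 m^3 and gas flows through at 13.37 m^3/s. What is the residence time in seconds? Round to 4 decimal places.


tau = V / Q_flow
tau = 2.65 / 13.37 = 0.1982 s


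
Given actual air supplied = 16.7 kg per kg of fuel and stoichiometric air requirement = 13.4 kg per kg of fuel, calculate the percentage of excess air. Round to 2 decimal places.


Excess air = actual - stoichiometric = 16.7 - 13.4 = 3.30 kg/kg fuel
Excess air % = (excess / stoich) * 100 = (3.30 / 13.4) * 100 = 24.63%


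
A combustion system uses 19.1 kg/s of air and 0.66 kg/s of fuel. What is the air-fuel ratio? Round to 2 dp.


AFR = m_air / m_fuel
AFR = 19.1 / 0.66 = 28.94


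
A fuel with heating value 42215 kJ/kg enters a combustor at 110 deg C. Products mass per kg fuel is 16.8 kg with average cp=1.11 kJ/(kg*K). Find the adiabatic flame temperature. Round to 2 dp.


T_ad = T_in + Hc / (m_p * cp)
Denominator = 16.8 * 1.11 = 18.6480
Temperature rise = 42215 / 18.6480 = 2263.78 K
T_ad = 110 + 2263.78 = 2373.78 deg C
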